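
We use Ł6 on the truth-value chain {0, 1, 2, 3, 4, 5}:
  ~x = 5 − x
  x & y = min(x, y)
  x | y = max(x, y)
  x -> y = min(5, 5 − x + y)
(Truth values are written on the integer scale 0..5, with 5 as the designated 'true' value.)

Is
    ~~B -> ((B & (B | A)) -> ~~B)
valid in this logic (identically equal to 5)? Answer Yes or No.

Yes

At A = 1, B = 1, for instance:
~B = ~1 = 4
~~B = ~4 = 1
B | A = 1 | 1 = 1
B & (B | A) = 1 & 1 = 1
(B & (B | A)) -> ~~B = 1 -> 1 = 5
~~B -> ((B & (B | A)) -> ~~B) = 1 -> 5 = 5
and checking the remaining 35 assignments likewise gives ≥ 5 in every case.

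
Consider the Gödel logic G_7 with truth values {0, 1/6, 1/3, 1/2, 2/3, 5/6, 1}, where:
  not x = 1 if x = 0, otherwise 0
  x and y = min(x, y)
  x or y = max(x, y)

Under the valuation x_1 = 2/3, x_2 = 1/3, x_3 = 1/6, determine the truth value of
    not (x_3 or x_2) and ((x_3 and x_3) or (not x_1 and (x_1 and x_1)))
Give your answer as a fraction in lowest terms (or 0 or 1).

x_3 or x_2 = 1/6 or 1/3 = 1/3
not (x_3 or x_2) = not 1/3 = 0
x_3 and x_3 = 1/6 and 1/6 = 1/6
not x_1 = not 2/3 = 0
x_1 and x_1 = 2/3 and 2/3 = 2/3
not x_1 and (x_1 and x_1) = 0 and 2/3 = 0
(x_3 and x_3) or (not x_1 and (x_1 and x_1)) = 1/6 or 0 = 1/6
not (x_3 or x_2) and ((x_3 and x_3) or (not x_1 and (x_1 and x_1))) = 0 and 1/6 = 0

0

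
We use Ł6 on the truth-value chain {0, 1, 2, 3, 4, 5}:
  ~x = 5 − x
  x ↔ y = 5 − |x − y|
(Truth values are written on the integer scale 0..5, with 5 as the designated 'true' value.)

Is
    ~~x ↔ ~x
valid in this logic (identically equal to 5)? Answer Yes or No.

Counterexample: take x = 0.
~x = ~0 = 5
~~x = ~5 = 0
~x = ~0 = 5
~~x ↔ ~x = 0 ↔ 5 = 0
This gives 0 ≠ 5.

No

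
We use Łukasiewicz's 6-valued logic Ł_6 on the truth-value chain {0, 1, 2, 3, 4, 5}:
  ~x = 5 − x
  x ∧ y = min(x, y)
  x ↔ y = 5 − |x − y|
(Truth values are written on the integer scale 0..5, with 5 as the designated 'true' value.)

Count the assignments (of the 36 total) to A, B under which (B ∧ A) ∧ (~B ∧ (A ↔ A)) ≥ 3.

0

value 2: 8 assignments
value 1: 12 assignments
value 0: 16 assignments
So 0 of the 36 assignments meet the threshold.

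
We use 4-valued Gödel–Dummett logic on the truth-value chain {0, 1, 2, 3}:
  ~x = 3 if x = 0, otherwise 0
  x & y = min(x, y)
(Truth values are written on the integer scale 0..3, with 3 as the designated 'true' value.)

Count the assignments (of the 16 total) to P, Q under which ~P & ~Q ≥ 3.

1

P = 0, Q = 0 ↦ 3  ≥
P = 0, Q = 1 ↦ 0  <
P = 0, Q = 2 ↦ 0  <
P = 0, Q = 3 ↦ 0  <
P = 1, Q = 0 ↦ 0  <
P = 1, Q = 1 ↦ 0  <
P = 1, Q = 2 ↦ 0  <
P = 1, Q = 3 ↦ 0  <
P = 2, Q = 0 ↦ 0  <
P = 2, Q = 1 ↦ 0  <
P = 2, Q = 2 ↦ 0  <
P = 2, Q = 3 ↦ 0  <
P = 3, Q = 0 ↦ 0  <
P = 3, Q = 1 ↦ 0  <
P = 3, Q = 2 ↦ 0  <
P = 3, Q = 3 ↦ 0  <
So 1 of the 16 assignments meets the threshold.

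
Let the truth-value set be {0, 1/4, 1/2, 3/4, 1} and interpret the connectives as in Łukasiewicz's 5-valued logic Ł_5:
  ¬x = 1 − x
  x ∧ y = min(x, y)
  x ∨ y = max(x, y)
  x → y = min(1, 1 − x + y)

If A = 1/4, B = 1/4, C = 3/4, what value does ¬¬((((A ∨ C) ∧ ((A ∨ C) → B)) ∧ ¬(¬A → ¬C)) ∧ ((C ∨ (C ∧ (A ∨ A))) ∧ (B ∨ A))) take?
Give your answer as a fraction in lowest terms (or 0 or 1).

1/4

A ∨ C = 1/4 ∨ 3/4 = 3/4
A ∨ C = 1/4 ∨ 3/4 = 3/4
(A ∨ C) → B = 3/4 → 1/4 = 1/2
(A ∨ C) ∧ ((A ∨ C) → B) = 3/4 ∧ 1/2 = 1/2
¬A = ¬1/4 = 3/4
¬C = ¬3/4 = 1/4
¬A → ¬C = 3/4 → 1/4 = 1/2
¬(¬A → ¬C) = ¬1/2 = 1/2
((A ∨ C) ∧ ((A ∨ C) → B)) ∧ ¬(¬A → ¬C) = 1/2 ∧ 1/2 = 1/2
A ∨ A = 1/4 ∨ 1/4 = 1/4
C ∧ (A ∨ A) = 3/4 ∧ 1/4 = 1/4
C ∨ (C ∧ (A ∨ A)) = 3/4 ∨ 1/4 = 3/4
B ∨ A = 1/4 ∨ 1/4 = 1/4
(C ∨ (C ∧ (A ∨ A))) ∧ (B ∨ A) = 3/4 ∧ 1/4 = 1/4
(((A ∨ C) ∧ ((A ∨ C) → B)) ∧ ¬(¬A → ¬C)) ∧ ((C ∨ (C ∧ (A ∨ A))) ∧ (B ∨ A)) = 1/2 ∧ 1/4 = 1/4
¬((((A ∨ C) ∧ ((A ∨ C) → B)) ∧ ¬(¬A → ¬C)) ∧ ((C ∨ (C ∧ (A ∨ A))) ∧ (B ∨ A))) = ¬1/4 = 3/4
¬¬((((A ∨ C) ∧ ((A ∨ C) → B)) ∧ ¬(¬A → ¬C)) ∧ ((C ∨ (C ∧ (A ∨ A))) ∧ (B ∨ A))) = ¬3/4 = 1/4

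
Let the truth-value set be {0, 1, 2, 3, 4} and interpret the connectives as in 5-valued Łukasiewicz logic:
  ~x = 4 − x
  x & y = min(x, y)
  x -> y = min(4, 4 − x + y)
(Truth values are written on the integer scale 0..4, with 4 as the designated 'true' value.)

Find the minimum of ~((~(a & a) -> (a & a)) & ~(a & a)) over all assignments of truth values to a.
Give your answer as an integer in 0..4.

Take a = 1:
a & a = 1 & 1 = 1
~(a & a) = ~1 = 3
a & a = 1 & 1 = 1
~(a & a) -> (a & a) = 3 -> 1 = 2
a & a = 1 & 1 = 1
~(a & a) = ~1 = 3
(~(a & a) -> (a & a)) & ~(a & a) = 2 & 3 = 2
~((~(a & a) -> (a & a)) & ~(a & a)) = ~2 = 2
No assignment yields a value below 2, so this is the minimum.

2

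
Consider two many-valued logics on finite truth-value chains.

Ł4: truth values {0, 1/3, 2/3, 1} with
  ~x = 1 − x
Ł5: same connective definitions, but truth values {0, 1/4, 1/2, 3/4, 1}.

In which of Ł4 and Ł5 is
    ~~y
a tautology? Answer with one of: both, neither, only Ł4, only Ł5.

neither

In Ł4: at y = 0 the value is 0 — not a tautology.
In Ł5: at y = 0 the value is 0 — not a tautology.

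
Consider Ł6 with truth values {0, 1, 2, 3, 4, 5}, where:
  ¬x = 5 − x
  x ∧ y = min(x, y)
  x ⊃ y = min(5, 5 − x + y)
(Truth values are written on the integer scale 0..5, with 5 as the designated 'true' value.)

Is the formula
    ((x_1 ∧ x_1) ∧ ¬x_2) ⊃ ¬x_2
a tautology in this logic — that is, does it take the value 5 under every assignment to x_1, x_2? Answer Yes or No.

Yes

At x_1 = 1, x_2 = 2, for instance:
x_1 ∧ x_1 = 1 ∧ 1 = 1
¬x_2 = ¬2 = 3
(x_1 ∧ x_1) ∧ ¬x_2 = 1 ∧ 3 = 1
((x_1 ∧ x_1) ∧ ¬x_2) ⊃ ¬x_2 = 1 ⊃ 3 = 5
and checking the remaining 35 assignments likewise gives ≥ 5 in every case.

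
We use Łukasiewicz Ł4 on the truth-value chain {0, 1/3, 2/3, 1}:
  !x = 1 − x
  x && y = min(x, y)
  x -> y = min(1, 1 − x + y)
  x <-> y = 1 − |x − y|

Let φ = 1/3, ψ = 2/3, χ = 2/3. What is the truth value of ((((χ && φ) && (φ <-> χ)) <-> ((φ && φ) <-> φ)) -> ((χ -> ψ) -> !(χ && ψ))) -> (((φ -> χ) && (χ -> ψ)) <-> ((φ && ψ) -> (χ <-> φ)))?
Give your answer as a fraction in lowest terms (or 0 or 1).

1

χ && φ = 2/3 && 1/3 = 1/3
φ <-> χ = 1/3 <-> 2/3 = 2/3
(χ && φ) && (φ <-> χ) = 1/3 && 2/3 = 1/3
φ && φ = 1/3 && 1/3 = 1/3
(φ && φ) <-> φ = 1/3 <-> 1/3 = 1
((χ && φ) && (φ <-> χ)) <-> ((φ && φ) <-> φ) = 1/3 <-> 1 = 1/3
χ -> ψ = 2/3 -> 2/3 = 1
χ && ψ = 2/3 && 2/3 = 2/3
!(χ && ψ) = !2/3 = 1/3
(χ -> ψ) -> !(χ && ψ) = 1 -> 1/3 = 1/3
(((χ && φ) && (φ <-> χ)) <-> ((φ && φ) <-> φ)) -> ((χ -> ψ) -> !(χ && ψ)) = 1/3 -> 1/3 = 1
φ -> χ = 1/3 -> 2/3 = 1
χ -> ψ = 2/3 -> 2/3 = 1
(φ -> χ) && (χ -> ψ) = 1 && 1 = 1
φ && ψ = 1/3 && 2/3 = 1/3
χ <-> φ = 2/3 <-> 1/3 = 2/3
(φ && ψ) -> (χ <-> φ) = 1/3 -> 2/3 = 1
((φ -> χ) && (χ -> ψ)) <-> ((φ && ψ) -> (χ <-> φ)) = 1 <-> 1 = 1
((((χ && φ) && (φ <-> χ)) <-> ((φ && φ) <-> φ)) -> ((χ -> ψ) -> !(χ && ψ))) -> (((φ -> χ) && (χ -> ψ)) <-> ((φ && ψ) -> (χ <-> φ))) = 1 -> 1 = 1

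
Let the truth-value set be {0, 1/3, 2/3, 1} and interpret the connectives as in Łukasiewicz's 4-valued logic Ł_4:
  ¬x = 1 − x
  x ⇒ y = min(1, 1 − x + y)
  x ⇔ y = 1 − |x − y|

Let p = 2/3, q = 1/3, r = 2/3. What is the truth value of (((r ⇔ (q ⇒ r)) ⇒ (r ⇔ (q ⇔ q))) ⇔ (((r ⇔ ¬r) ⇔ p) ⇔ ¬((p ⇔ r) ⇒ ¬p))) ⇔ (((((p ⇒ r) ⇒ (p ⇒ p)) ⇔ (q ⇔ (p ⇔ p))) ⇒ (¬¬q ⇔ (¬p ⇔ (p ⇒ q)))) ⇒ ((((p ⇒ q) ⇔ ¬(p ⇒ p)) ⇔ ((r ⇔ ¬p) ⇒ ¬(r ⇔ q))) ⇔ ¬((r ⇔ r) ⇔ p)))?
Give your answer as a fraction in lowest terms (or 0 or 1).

q ⇒ r = 1/3 ⇒ 2/3 = 1
r ⇔ (q ⇒ r) = 2/3 ⇔ 1 = 2/3
q ⇔ q = 1/3 ⇔ 1/3 = 1
r ⇔ (q ⇔ q) = 2/3 ⇔ 1 = 2/3
(r ⇔ (q ⇒ r)) ⇒ (r ⇔ (q ⇔ q)) = 2/3 ⇒ 2/3 = 1
¬r = ¬2/3 = 1/3
r ⇔ ¬r = 2/3 ⇔ 1/3 = 2/3
(r ⇔ ¬r) ⇔ p = 2/3 ⇔ 2/3 = 1
p ⇔ r = 2/3 ⇔ 2/3 = 1
¬p = ¬2/3 = 1/3
(p ⇔ r) ⇒ ¬p = 1 ⇒ 1/3 = 1/3
¬((p ⇔ r) ⇒ ¬p) = ¬1/3 = 2/3
((r ⇔ ¬r) ⇔ p) ⇔ ¬((p ⇔ r) ⇒ ¬p) = 1 ⇔ 2/3 = 2/3
((r ⇔ (q ⇒ r)) ⇒ (r ⇔ (q ⇔ q))) ⇔ (((r ⇔ ¬r) ⇔ p) ⇔ ¬((p ⇔ r) ⇒ ¬p)) = 1 ⇔ 2/3 = 2/3
p ⇒ r = 2/3 ⇒ 2/3 = 1
p ⇒ p = 2/3 ⇒ 2/3 = 1
(p ⇒ r) ⇒ (p ⇒ p) = 1 ⇒ 1 = 1
p ⇔ p = 2/3 ⇔ 2/3 = 1
q ⇔ (p ⇔ p) = 1/3 ⇔ 1 = 1/3
((p ⇒ r) ⇒ (p ⇒ p)) ⇔ (q ⇔ (p ⇔ p)) = 1 ⇔ 1/3 = 1/3
¬q = ¬1/3 = 2/3
¬¬q = ¬2/3 = 1/3
¬p = ¬2/3 = 1/3
p ⇒ q = 2/3 ⇒ 1/3 = 2/3
¬p ⇔ (p ⇒ q) = 1/3 ⇔ 2/3 = 2/3
¬¬q ⇔ (¬p ⇔ (p ⇒ q)) = 1/3 ⇔ 2/3 = 2/3
(((p ⇒ r) ⇒ (p ⇒ p)) ⇔ (q ⇔ (p ⇔ p))) ⇒ (¬¬q ⇔ (¬p ⇔ (p ⇒ q))) = 1/3 ⇒ 2/3 = 1
p ⇒ q = 2/3 ⇒ 1/3 = 2/3
p ⇒ p = 2/3 ⇒ 2/3 = 1
¬(p ⇒ p) = ¬1 = 0
(p ⇒ q) ⇔ ¬(p ⇒ p) = 2/3 ⇔ 0 = 1/3
¬p = ¬2/3 = 1/3
r ⇔ ¬p = 2/3 ⇔ 1/3 = 2/3
r ⇔ q = 2/3 ⇔ 1/3 = 2/3
¬(r ⇔ q) = ¬2/3 = 1/3
(r ⇔ ¬p) ⇒ ¬(r ⇔ q) = 2/3 ⇒ 1/3 = 2/3
((p ⇒ q) ⇔ ¬(p ⇒ p)) ⇔ ((r ⇔ ¬p) ⇒ ¬(r ⇔ q)) = 1/3 ⇔ 2/3 = 2/3
r ⇔ r = 2/3 ⇔ 2/3 = 1
(r ⇔ r) ⇔ p = 1 ⇔ 2/3 = 2/3
¬((r ⇔ r) ⇔ p) = ¬2/3 = 1/3
(((p ⇒ q) ⇔ ¬(p ⇒ p)) ⇔ ((r ⇔ ¬p) ⇒ ¬(r ⇔ q))) ⇔ ¬((r ⇔ r) ⇔ p) = 2/3 ⇔ 1/3 = 2/3
((((p ⇒ r) ⇒ (p ⇒ p)) ⇔ (q ⇔ (p ⇔ p))) ⇒ (¬¬q ⇔ (¬p ⇔ (p ⇒ q)))) ⇒ ((((p ⇒ q) ⇔ ¬(p ⇒ p)) ⇔ ((r ⇔ ¬p) ⇒ ¬(r ⇔ q))) ⇔ ¬((r ⇔ r) ⇔ p)) = 1 ⇒ 2/3 = 2/3
(((r ⇔ (q ⇒ r)) ⇒ (r ⇔ (q ⇔ q))) ⇔ (((r ⇔ ¬r) ⇔ p) ⇔ ¬((p ⇔ r) ⇒ ¬p))) ⇔ (((((p ⇒ r) ⇒ (p ⇒ p)) ⇔ (q ⇔ (p ⇔ p))) ⇒ (¬¬q ⇔ (¬p ⇔ (p ⇒ q)))) ⇒ ((((p ⇒ q) ⇔ ¬(p ⇒ p)) ⇔ ((r ⇔ ¬p) ⇒ ¬(r ⇔ q))) ⇔ ¬((r ⇔ r) ⇔ p))) = 2/3 ⇔ 2/3 = 1

1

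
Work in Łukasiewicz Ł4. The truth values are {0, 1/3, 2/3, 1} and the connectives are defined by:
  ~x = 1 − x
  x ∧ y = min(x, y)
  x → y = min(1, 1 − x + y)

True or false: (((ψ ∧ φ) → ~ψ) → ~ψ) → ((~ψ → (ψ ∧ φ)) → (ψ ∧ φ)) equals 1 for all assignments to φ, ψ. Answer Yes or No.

φ = 0, ψ = 0 ↦ 1
φ = 0, ψ = 1/3 ↦ 1
φ = 0, ψ = 2/3 ↦ 1
φ = 0, ψ = 1 ↦ 1
φ = 1/3, ψ = 0 ↦ 1
φ = 1/3, ψ = 1/3 ↦ 1
φ = 1/3, ψ = 2/3 ↦ 1
φ = 1/3, ψ = 1 ↦ 1
φ = 2/3, ψ = 0 ↦ 1
φ = 2/3, ψ = 1/3 ↦ 1
φ = 2/3, ψ = 2/3 ↦ 1
φ = 2/3, ψ = 1 ↦ 1
φ = 1, ψ = 0 ↦ 1
φ = 1, ψ = 1/3 ↦ 1
φ = 1, ψ = 2/3 ↦ 1
φ = 1, ψ = 1 ↦ 1
Every assignment gives a value ≥ 1.

Yes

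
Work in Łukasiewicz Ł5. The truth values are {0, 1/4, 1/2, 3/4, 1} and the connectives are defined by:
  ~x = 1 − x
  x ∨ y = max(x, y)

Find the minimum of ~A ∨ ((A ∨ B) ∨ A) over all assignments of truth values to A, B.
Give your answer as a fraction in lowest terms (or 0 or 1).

Take A = 1/2, B = 0:
~A = ~1/2 = 1/2
A ∨ B = 1/2 ∨ 0 = 1/2
(A ∨ B) ∨ A = 1/2 ∨ 1/2 = 1/2
~A ∨ ((A ∨ B) ∨ A) = 1/2 ∨ 1/2 = 1/2
No assignment yields a value below 1/2, so this is the minimum.

1/2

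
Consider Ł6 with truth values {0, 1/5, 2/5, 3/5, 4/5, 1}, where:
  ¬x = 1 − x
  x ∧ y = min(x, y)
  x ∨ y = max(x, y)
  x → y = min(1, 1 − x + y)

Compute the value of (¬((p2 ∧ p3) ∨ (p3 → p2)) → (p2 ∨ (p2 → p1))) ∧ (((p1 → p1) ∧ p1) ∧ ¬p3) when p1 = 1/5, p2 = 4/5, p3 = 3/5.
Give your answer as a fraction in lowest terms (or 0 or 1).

1/5

p2 ∧ p3 = 4/5 ∧ 3/5 = 3/5
p3 → p2 = 3/5 → 4/5 = 1
(p2 ∧ p3) ∨ (p3 → p2) = 3/5 ∨ 1 = 1
¬((p2 ∧ p3) ∨ (p3 → p2)) = ¬1 = 0
p2 → p1 = 4/5 → 1/5 = 2/5
p2 ∨ (p2 → p1) = 4/5 ∨ 2/5 = 4/5
¬((p2 ∧ p3) ∨ (p3 → p2)) → (p2 ∨ (p2 → p1)) = 0 → 4/5 = 1
p1 → p1 = 1/5 → 1/5 = 1
(p1 → p1) ∧ p1 = 1 ∧ 1/5 = 1/5
¬p3 = ¬3/5 = 2/5
((p1 → p1) ∧ p1) ∧ ¬p3 = 1/5 ∧ 2/5 = 1/5
(¬((p2 ∧ p3) ∨ (p3 → p2)) → (p2 ∨ (p2 → p1))) ∧ (((p1 → p1) ∧ p1) ∧ ¬p3) = 1 ∧ 1/5 = 1/5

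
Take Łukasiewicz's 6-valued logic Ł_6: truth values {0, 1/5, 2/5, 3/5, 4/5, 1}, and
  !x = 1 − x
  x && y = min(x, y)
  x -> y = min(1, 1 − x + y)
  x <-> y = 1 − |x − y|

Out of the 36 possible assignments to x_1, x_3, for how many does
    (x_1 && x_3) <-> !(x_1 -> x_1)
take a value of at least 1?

value 1: 11 assignments (counts)
value 4/5: 9 assignments
value 3/5: 7 assignments
value 2/5: 5 assignments
value 1/5: 3 assignments
value 0: 1 assignment
So 11 of the 36 assignments meet the threshold.

11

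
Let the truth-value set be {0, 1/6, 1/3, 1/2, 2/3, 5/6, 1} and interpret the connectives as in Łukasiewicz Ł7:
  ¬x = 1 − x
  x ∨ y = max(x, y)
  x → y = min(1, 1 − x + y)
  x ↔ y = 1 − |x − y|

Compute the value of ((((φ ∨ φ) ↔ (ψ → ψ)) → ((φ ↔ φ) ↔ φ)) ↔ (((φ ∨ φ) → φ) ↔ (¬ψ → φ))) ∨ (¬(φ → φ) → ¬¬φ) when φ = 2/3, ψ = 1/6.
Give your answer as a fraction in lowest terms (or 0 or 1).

1

φ ∨ φ = 2/3 ∨ 2/3 = 2/3
ψ → ψ = 1/6 → 1/6 = 1
(φ ∨ φ) ↔ (ψ → ψ) = 2/3 ↔ 1 = 2/3
φ ↔ φ = 2/3 ↔ 2/3 = 1
(φ ↔ φ) ↔ φ = 1 ↔ 2/3 = 2/3
((φ ∨ φ) ↔ (ψ → ψ)) → ((φ ↔ φ) ↔ φ) = 2/3 → 2/3 = 1
φ ∨ φ = 2/3 ∨ 2/3 = 2/3
(φ ∨ φ) → φ = 2/3 → 2/3 = 1
¬ψ = ¬1/6 = 5/6
¬ψ → φ = 5/6 → 2/3 = 5/6
((φ ∨ φ) → φ) ↔ (¬ψ → φ) = 1 ↔ 5/6 = 5/6
(((φ ∨ φ) ↔ (ψ → ψ)) → ((φ ↔ φ) ↔ φ)) ↔ (((φ ∨ φ) → φ) ↔ (¬ψ → φ)) = 1 ↔ 5/6 = 5/6
φ → φ = 2/3 → 2/3 = 1
¬(φ → φ) = ¬1 = 0
¬φ = ¬2/3 = 1/3
¬¬φ = ¬1/3 = 2/3
¬(φ → φ) → ¬¬φ = 0 → 2/3 = 1
((((φ ∨ φ) ↔ (ψ → ψ)) → ((φ ↔ φ) ↔ φ)) ↔ (((φ ∨ φ) → φ) ↔ (¬ψ → φ))) ∨ (¬(φ → φ) → ¬¬φ) = 5/6 ∨ 1 = 1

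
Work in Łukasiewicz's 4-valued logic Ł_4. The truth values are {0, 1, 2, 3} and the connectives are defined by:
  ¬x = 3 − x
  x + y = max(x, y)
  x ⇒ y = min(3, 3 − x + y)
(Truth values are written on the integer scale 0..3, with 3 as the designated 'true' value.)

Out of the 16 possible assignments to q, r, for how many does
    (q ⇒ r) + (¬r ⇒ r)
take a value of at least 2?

14

q = 0, r = 0 ↦ 3  ≥
q = 0, r = 1 ↦ 3  ≥
q = 0, r = 2 ↦ 3  ≥
q = 0, r = 3 ↦ 3  ≥
q = 1, r = 0 ↦ 2  ≥
q = 1, r = 1 ↦ 3  ≥
q = 1, r = 2 ↦ 3  ≥
q = 1, r = 3 ↦ 3  ≥
q = 2, r = 0 ↦ 1  <
q = 2, r = 1 ↦ 2  ≥
q = 2, r = 2 ↦ 3  ≥
q = 2, r = 3 ↦ 3  ≥
q = 3, r = 0 ↦ 0  <
q = 3, r = 1 ↦ 2  ≥
q = 3, r = 2 ↦ 3  ≥
q = 3, r = 3 ↦ 3  ≥
So 14 of the 16 assignments meet the threshold.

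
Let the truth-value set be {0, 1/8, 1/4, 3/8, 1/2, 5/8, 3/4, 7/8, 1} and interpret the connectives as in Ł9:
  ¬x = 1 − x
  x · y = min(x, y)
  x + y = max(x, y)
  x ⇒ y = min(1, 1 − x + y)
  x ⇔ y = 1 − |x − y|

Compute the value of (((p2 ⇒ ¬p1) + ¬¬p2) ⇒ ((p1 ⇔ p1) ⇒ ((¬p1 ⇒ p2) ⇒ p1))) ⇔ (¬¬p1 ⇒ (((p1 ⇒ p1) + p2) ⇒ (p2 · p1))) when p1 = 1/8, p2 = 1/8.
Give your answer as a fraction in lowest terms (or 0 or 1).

7/8

¬p1 = ¬1/8 = 7/8
p2 ⇒ ¬p1 = 1/8 ⇒ 7/8 = 1
¬p2 = ¬1/8 = 7/8
¬¬p2 = ¬7/8 = 1/8
(p2 ⇒ ¬p1) + ¬¬p2 = 1 + 1/8 = 1
p1 ⇔ p1 = 1/8 ⇔ 1/8 = 1
¬p1 = ¬1/8 = 7/8
¬p1 ⇒ p2 = 7/8 ⇒ 1/8 = 1/4
(¬p1 ⇒ p2) ⇒ p1 = 1/4 ⇒ 1/8 = 7/8
(p1 ⇔ p1) ⇒ ((¬p1 ⇒ p2) ⇒ p1) = 1 ⇒ 7/8 = 7/8
((p2 ⇒ ¬p1) + ¬¬p2) ⇒ ((p1 ⇔ p1) ⇒ ((¬p1 ⇒ p2) ⇒ p1)) = 1 ⇒ 7/8 = 7/8
¬p1 = ¬1/8 = 7/8
¬¬p1 = ¬7/8 = 1/8
p1 ⇒ p1 = 1/8 ⇒ 1/8 = 1
(p1 ⇒ p1) + p2 = 1 + 1/8 = 1
p2 · p1 = 1/8 · 1/8 = 1/8
((p1 ⇒ p1) + p2) ⇒ (p2 · p1) = 1 ⇒ 1/8 = 1/8
¬¬p1 ⇒ (((p1 ⇒ p1) + p2) ⇒ (p2 · p1)) = 1/8 ⇒ 1/8 = 1
(((p2 ⇒ ¬p1) + ¬¬p2) ⇒ ((p1 ⇔ p1) ⇒ ((¬p1 ⇒ p2) ⇒ p1))) ⇔ (¬¬p1 ⇒ (((p1 ⇒ p1) + p2) ⇒ (p2 · p1))) = 7/8 ⇔ 1 = 7/8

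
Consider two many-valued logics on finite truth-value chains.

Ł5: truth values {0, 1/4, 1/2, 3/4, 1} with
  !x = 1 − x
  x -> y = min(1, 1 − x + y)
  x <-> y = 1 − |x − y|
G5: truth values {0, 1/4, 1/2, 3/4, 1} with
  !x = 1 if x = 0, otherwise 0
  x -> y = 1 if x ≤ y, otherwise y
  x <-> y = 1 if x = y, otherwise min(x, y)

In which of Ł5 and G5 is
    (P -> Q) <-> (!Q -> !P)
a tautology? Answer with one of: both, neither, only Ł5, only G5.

only Ł5

In Ł5: every assignment gives 1 — tautology.
In G5: at P = 1/2, Q = 1/4 the value is 1/4 — not a tautology.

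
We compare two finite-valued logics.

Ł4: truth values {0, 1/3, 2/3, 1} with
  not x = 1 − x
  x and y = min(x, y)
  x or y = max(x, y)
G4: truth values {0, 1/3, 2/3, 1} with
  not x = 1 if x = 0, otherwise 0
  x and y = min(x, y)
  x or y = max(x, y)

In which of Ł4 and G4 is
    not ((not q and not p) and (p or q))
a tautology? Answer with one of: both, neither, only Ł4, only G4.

In Ł4: at p = 0, q = 1/3 the value is 2/3 — not a tautology.
In G4: every assignment gives 1 — tautology.

only G4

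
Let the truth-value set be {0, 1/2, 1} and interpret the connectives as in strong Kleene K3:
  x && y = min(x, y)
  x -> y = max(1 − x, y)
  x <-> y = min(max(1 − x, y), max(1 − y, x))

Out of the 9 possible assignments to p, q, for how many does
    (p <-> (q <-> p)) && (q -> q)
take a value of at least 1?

2

p = 0, q = 0 ↦ 0  <
p = 0, q = 1/2 ↦ 1/2  <
p = 0, q = 1 ↦ 1  ≥
p = 1/2, q = 0 ↦ 1/2  <
p = 1/2, q = 1/2 ↦ 1/2  <
p = 1/2, q = 1 ↦ 1/2  <
p = 1, q = 0 ↦ 0  <
p = 1, q = 1/2 ↦ 1/2  <
p = 1, q = 1 ↦ 1  ≥
So 2 of the 9 assignments meet the threshold.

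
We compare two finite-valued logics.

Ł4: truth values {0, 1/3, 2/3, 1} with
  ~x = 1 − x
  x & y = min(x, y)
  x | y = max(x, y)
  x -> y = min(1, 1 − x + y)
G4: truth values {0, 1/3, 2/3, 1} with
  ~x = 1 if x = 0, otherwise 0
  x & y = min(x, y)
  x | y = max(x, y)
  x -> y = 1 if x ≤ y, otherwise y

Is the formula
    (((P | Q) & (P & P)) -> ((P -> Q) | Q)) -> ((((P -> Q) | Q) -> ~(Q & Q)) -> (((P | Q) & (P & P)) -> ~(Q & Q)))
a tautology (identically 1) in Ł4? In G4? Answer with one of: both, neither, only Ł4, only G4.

both

In Ł4: every assignment gives 1 — tautology.
In G4: every assignment gives 1 — tautology.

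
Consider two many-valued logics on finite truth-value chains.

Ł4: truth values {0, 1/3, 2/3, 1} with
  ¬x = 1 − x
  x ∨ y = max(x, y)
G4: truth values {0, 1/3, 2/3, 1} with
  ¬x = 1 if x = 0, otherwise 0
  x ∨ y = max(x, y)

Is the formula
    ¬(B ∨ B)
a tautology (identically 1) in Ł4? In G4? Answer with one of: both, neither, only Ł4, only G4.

neither

In Ł4: at B = 1/3 the value is 2/3 — not a tautology.
In G4: at B = 1/3 the value is 0 — not a tautology.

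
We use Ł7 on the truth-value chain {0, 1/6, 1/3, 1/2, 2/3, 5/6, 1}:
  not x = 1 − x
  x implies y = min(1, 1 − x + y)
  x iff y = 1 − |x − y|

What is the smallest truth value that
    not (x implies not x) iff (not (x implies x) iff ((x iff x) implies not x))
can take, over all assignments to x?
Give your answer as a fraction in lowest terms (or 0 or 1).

Take x = 1/2:
not x = not 1/2 = 1/2
x implies not x = 1/2 implies 1/2 = 1
not (x implies not x) = not 1 = 0
x implies x = 1/2 implies 1/2 = 1
not (x implies x) = not 1 = 0
x iff x = 1/2 iff 1/2 = 1
not x = not 1/2 = 1/2
(x iff x) implies not x = 1 implies 1/2 = 1/2
not (x implies x) iff ((x iff x) implies not x) = 0 iff 1/2 = 1/2
not (x implies not x) iff (not (x implies x) iff ((x iff x) implies not x)) = 0 iff 1/2 = 1/2
No assignment yields a value below 1/2, so this is the minimum.

1/2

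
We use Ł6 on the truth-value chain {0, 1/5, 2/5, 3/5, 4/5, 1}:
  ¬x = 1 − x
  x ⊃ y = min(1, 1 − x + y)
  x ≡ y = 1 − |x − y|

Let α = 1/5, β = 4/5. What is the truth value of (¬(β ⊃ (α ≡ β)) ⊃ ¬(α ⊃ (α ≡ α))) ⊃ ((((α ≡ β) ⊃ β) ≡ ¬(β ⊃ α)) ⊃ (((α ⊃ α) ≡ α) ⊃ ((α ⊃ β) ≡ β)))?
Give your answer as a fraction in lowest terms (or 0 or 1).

α ≡ β = 1/5 ≡ 4/5 = 2/5
β ⊃ (α ≡ β) = 4/5 ⊃ 2/5 = 3/5
¬(β ⊃ (α ≡ β)) = ¬3/5 = 2/5
α ≡ α = 1/5 ≡ 1/5 = 1
α ⊃ (α ≡ α) = 1/5 ⊃ 1 = 1
¬(α ⊃ (α ≡ α)) = ¬1 = 0
¬(β ⊃ (α ≡ β)) ⊃ ¬(α ⊃ (α ≡ α)) = 2/5 ⊃ 0 = 3/5
α ≡ β = 1/5 ≡ 4/5 = 2/5
(α ≡ β) ⊃ β = 2/5 ⊃ 4/5 = 1
β ⊃ α = 4/5 ⊃ 1/5 = 2/5
¬(β ⊃ α) = ¬2/5 = 3/5
((α ≡ β) ⊃ β) ≡ ¬(β ⊃ α) = 1 ≡ 3/5 = 3/5
α ⊃ α = 1/5 ⊃ 1/5 = 1
(α ⊃ α) ≡ α = 1 ≡ 1/5 = 1/5
α ⊃ β = 1/5 ⊃ 4/5 = 1
(α ⊃ β) ≡ β = 1 ≡ 4/5 = 4/5
((α ⊃ α) ≡ α) ⊃ ((α ⊃ β) ≡ β) = 1/5 ⊃ 4/5 = 1
(((α ≡ β) ⊃ β) ≡ ¬(β ⊃ α)) ⊃ (((α ⊃ α) ≡ α) ⊃ ((α ⊃ β) ≡ β)) = 3/5 ⊃ 1 = 1
(¬(β ⊃ (α ≡ β)) ⊃ ¬(α ⊃ (α ≡ α))) ⊃ ((((α ≡ β) ⊃ β) ≡ ¬(β ⊃ α)) ⊃ (((α ⊃ α) ≡ α) ⊃ ((α ⊃ β) ≡ β))) = 3/5 ⊃ 1 = 1

1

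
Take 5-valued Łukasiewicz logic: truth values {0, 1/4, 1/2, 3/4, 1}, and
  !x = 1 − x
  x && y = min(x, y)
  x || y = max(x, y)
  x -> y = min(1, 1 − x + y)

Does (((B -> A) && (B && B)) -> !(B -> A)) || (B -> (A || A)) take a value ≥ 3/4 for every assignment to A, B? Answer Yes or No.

At A = 1/4, B = 0, for instance:
B -> A = 0 -> 1/4 = 1
B && B = 0 && 0 = 0
(B -> A) && (B && B) = 1 && 0 = 0
B -> A = 0 -> 1/4 = 1
!(B -> A) = !1 = 0
((B -> A) && (B && B)) -> !(B -> A) = 0 -> 0 = 1
A || A = 1/4 || 1/4 = 1/4
B -> (A || A) = 0 -> 1/4 = 1
(((B -> A) && (B && B)) -> !(B -> A)) || (B -> (A || A)) = 1 || 1 = 1
and checking the remaining 24 assignments likewise gives ≥ 3/4 in every case.

Yes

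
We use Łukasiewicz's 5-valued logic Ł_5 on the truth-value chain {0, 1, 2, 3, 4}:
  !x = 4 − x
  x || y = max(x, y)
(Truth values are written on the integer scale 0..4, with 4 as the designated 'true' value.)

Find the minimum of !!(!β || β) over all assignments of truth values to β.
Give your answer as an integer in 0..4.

Take β = 2:
!β = !2 = 2
!β || β = 2 || 2 = 2
!(!β || β) = !2 = 2
!!(!β || β) = !2 = 2
No assignment yields a value below 2, so this is the minimum.

2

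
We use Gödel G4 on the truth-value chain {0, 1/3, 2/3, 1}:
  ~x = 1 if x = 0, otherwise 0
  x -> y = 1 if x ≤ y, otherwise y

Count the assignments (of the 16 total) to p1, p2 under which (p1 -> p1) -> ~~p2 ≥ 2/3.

p1 = 0, p2 = 0 ↦ 0  <
p1 = 0, p2 = 1/3 ↦ 1  ≥
p1 = 0, p2 = 2/3 ↦ 1  ≥
p1 = 0, p2 = 1 ↦ 1  ≥
p1 = 1/3, p2 = 0 ↦ 0  <
p1 = 1/3, p2 = 1/3 ↦ 1  ≥
p1 = 1/3, p2 = 2/3 ↦ 1  ≥
p1 = 1/3, p2 = 1 ↦ 1  ≥
p1 = 2/3, p2 = 0 ↦ 0  <
p1 = 2/3, p2 = 1/3 ↦ 1  ≥
p1 = 2/3, p2 = 2/3 ↦ 1  ≥
p1 = 2/3, p2 = 1 ↦ 1  ≥
p1 = 1, p2 = 0 ↦ 0  <
p1 = 1, p2 = 1/3 ↦ 1  ≥
p1 = 1, p2 = 2/3 ↦ 1  ≥
p1 = 1, p2 = 1 ↦ 1  ≥
So 12 of the 16 assignments meet the threshold.

12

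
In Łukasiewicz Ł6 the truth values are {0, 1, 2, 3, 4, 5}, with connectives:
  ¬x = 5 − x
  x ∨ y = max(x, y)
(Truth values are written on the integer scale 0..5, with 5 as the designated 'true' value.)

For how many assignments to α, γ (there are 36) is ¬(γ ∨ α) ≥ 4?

value 5: 1 assignment (counts)
value 4: 3 assignments (counts)
value 3: 5 assignments
value 2: 7 assignments
value 1: 9 assignments
value 0: 11 assignments
So 4 of the 36 assignments meet the threshold.

4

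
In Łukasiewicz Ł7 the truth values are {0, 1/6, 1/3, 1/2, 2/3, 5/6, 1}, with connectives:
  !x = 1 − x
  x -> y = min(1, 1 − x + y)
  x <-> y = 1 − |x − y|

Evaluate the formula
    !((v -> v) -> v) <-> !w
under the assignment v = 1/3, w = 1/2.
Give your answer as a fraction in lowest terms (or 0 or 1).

5/6

v -> v = 1/3 -> 1/3 = 1
(v -> v) -> v = 1 -> 1/3 = 1/3
!((v -> v) -> v) = !1/3 = 2/3
!w = !1/2 = 1/2
!((v -> v) -> v) <-> !w = 2/3 <-> 1/2 = 5/6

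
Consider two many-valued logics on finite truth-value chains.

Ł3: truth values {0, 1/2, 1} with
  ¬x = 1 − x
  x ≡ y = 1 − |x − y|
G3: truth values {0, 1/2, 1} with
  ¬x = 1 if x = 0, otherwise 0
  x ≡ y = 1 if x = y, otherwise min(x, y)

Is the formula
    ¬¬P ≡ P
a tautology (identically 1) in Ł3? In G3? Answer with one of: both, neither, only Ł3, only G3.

In Ł3: every assignment gives 1 — tautology.
In G3: at P = 1/2 the value is 1/2 — not a tautology.

only Ł3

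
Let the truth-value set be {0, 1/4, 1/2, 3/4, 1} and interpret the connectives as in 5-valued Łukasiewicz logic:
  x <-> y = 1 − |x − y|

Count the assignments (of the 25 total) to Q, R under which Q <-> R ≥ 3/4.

value 1: 5 assignments (counts)
value 3/4: 8 assignments (counts)
value 1/2: 6 assignments
value 1/4: 4 assignments
value 0: 2 assignments
So 13 of the 25 assignments meet the threshold.

13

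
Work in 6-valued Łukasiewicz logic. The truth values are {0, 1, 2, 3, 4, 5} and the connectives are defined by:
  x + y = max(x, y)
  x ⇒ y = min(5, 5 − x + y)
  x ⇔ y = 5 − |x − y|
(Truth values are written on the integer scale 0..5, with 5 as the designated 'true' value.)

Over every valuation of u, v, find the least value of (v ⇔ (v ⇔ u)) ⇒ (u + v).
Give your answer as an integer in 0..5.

Take u = 0, v = 2:
v ⇔ u = 2 ⇔ 0 = 3
v ⇔ (v ⇔ u) = 2 ⇔ 3 = 4
u + v = 0 + 2 = 2
(v ⇔ (v ⇔ u)) ⇒ (u + v) = 4 ⇒ 2 = 3
No assignment yields a value below 3, so this is the minimum.

3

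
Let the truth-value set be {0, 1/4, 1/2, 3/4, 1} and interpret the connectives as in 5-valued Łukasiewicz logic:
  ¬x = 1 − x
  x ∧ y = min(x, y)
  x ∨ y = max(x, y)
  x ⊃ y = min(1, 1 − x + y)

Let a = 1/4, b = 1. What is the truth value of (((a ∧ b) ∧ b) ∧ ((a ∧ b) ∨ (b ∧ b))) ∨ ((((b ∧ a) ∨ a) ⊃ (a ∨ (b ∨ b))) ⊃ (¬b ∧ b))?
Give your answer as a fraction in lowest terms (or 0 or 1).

1/4

a ∧ b = 1/4 ∧ 1 = 1/4
(a ∧ b) ∧ b = 1/4 ∧ 1 = 1/4
a ∧ b = 1/4 ∧ 1 = 1/4
b ∧ b = 1 ∧ 1 = 1
(a ∧ b) ∨ (b ∧ b) = 1/4 ∨ 1 = 1
((a ∧ b) ∧ b) ∧ ((a ∧ b) ∨ (b ∧ b)) = 1/4 ∧ 1 = 1/4
b ∧ a = 1 ∧ 1/4 = 1/4
(b ∧ a) ∨ a = 1/4 ∨ 1/4 = 1/4
b ∨ b = 1 ∨ 1 = 1
a ∨ (b ∨ b) = 1/4 ∨ 1 = 1
((b ∧ a) ∨ a) ⊃ (a ∨ (b ∨ b)) = 1/4 ⊃ 1 = 1
¬b = ¬1 = 0
¬b ∧ b = 0 ∧ 1 = 0
(((b ∧ a) ∨ a) ⊃ (a ∨ (b ∨ b))) ⊃ (¬b ∧ b) = 1 ⊃ 0 = 0
(((a ∧ b) ∧ b) ∧ ((a ∧ b) ∨ (b ∧ b))) ∨ ((((b ∧ a) ∨ a) ⊃ (a ∨ (b ∨ b))) ⊃ (¬b ∧ b)) = 1/4 ∨ 0 = 1/4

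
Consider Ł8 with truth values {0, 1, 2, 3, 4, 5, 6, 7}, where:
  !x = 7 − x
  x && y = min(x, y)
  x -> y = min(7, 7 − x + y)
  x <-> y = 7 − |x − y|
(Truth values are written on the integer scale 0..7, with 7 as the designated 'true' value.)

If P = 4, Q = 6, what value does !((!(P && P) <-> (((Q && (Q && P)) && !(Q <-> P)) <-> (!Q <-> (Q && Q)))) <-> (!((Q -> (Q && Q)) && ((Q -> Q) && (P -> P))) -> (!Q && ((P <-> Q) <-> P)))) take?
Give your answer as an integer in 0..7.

P && P = 4 && 4 = 4
!(P && P) = !4 = 3
Q && P = 6 && 4 = 4
Q && (Q && P) = 6 && 4 = 4
Q <-> P = 6 <-> 4 = 5
!(Q <-> P) = !5 = 2
(Q && (Q && P)) && !(Q <-> P) = 4 && 2 = 2
!Q = !6 = 1
Q && Q = 6 && 6 = 6
!Q <-> (Q && Q) = 1 <-> 6 = 2
((Q && (Q && P)) && !(Q <-> P)) <-> (!Q <-> (Q && Q)) = 2 <-> 2 = 7
!(P && P) <-> (((Q && (Q && P)) && !(Q <-> P)) <-> (!Q <-> (Q && Q))) = 3 <-> 7 = 3
Q && Q = 6 && 6 = 6
Q -> (Q && Q) = 6 -> 6 = 7
Q -> Q = 6 -> 6 = 7
P -> P = 4 -> 4 = 7
(Q -> Q) && (P -> P) = 7 && 7 = 7
(Q -> (Q && Q)) && ((Q -> Q) && (P -> P)) = 7 && 7 = 7
!((Q -> (Q && Q)) && ((Q -> Q) && (P -> P))) = !7 = 0
!Q = !6 = 1
P <-> Q = 4 <-> 6 = 5
(P <-> Q) <-> P = 5 <-> 4 = 6
!Q && ((P <-> Q) <-> P) = 1 && 6 = 1
!((Q -> (Q && Q)) && ((Q -> Q) && (P -> P))) -> (!Q && ((P <-> Q) <-> P)) = 0 -> 1 = 7
(!(P && P) <-> (((Q && (Q && P)) && !(Q <-> P)) <-> (!Q <-> (Q && Q)))) <-> (!((Q -> (Q && Q)) && ((Q -> Q) && (P -> P))) -> (!Q && ((P <-> Q) <-> P))) = 3 <-> 7 = 3
!((!(P && P) <-> (((Q && (Q && P)) && !(Q <-> P)) <-> (!Q <-> (Q && Q)))) <-> (!((Q -> (Q && Q)) && ((Q -> Q) && (P -> P))) -> (!Q && ((P <-> Q) <-> P)))) = !3 = 4

4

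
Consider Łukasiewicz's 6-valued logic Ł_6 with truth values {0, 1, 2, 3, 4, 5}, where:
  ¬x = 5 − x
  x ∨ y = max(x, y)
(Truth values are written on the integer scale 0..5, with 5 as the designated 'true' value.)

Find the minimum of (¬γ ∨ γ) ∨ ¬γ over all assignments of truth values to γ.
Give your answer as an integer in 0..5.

Take γ = 2:
¬γ = ¬2 = 3
¬γ ∨ γ = 3 ∨ 2 = 3
¬γ = ¬2 = 3
(¬γ ∨ γ) ∨ ¬γ = 3 ∨ 3 = 3
No assignment yields a value below 3, so this is the minimum.

3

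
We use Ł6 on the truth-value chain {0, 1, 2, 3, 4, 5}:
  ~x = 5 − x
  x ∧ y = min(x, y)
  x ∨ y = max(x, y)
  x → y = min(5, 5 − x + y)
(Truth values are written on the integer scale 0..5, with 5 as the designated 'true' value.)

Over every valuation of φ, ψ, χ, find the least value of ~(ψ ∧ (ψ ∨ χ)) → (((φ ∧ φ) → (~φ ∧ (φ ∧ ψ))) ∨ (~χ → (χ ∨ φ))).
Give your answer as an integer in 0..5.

Take φ = 2, ψ = 0, χ = 0:
ψ ∨ χ = 0 ∨ 0 = 0
ψ ∧ (ψ ∨ χ) = 0 ∧ 0 = 0
~(ψ ∧ (ψ ∨ χ)) = ~0 = 5
φ ∧ φ = 2 ∧ 2 = 2
~φ = ~2 = 3
φ ∧ ψ = 2 ∧ 0 = 0
~φ ∧ (φ ∧ ψ) = 3 ∧ 0 = 0
(φ ∧ φ) → (~φ ∧ (φ ∧ ψ)) = 2 → 0 = 3
~χ = ~0 = 5
χ ∨ φ = 0 ∨ 2 = 2
~χ → (χ ∨ φ) = 5 → 2 = 2
((φ ∧ φ) → (~φ ∧ (φ ∧ ψ))) ∨ (~χ → (χ ∨ φ)) = 3 ∨ 2 = 3
~(ψ ∧ (ψ ∨ χ)) → (((φ ∧ φ) → (~φ ∧ (φ ∧ ψ))) ∨ (~χ → (χ ∨ φ))) = 5 → 3 = 3
No assignment yields a value below 3, so this is the minimum.

3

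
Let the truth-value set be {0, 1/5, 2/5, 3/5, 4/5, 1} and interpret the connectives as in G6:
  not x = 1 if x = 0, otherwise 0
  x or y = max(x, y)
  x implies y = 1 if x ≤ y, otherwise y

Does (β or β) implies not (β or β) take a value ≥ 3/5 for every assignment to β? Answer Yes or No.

No

Counterexample: take β = 1/5.
β or β = 1/5 or 1/5 = 1/5
β or β = 1/5 or 1/5 = 1/5
not (β or β) = not 1/5 = 0
(β or β) implies not (β or β) = 1/5 implies 0 = 0
This gives 0, which is below 3/5.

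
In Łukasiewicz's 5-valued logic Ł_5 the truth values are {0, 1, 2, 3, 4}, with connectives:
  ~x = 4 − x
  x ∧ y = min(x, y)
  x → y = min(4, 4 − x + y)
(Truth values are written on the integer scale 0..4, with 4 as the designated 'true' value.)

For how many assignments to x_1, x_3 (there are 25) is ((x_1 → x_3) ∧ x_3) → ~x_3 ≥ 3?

15

value 4: 15 assignments (counts)
value 2: 5 assignments
value 0: 5 assignments
So 15 of the 25 assignments meet the threshold.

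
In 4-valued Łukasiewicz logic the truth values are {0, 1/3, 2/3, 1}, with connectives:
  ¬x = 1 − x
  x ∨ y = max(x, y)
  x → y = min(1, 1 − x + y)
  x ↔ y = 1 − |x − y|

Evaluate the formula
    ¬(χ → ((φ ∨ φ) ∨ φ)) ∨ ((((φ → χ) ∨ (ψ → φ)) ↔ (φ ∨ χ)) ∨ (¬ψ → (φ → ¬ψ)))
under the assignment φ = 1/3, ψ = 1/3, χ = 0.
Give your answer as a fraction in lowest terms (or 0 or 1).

1

φ ∨ φ = 1/3 ∨ 1/3 = 1/3
(φ ∨ φ) ∨ φ = 1/3 ∨ 1/3 = 1/3
χ → ((φ ∨ φ) ∨ φ) = 0 → 1/3 = 1
¬(χ → ((φ ∨ φ) ∨ φ)) = ¬1 = 0
φ → χ = 1/3 → 0 = 2/3
ψ → φ = 1/3 → 1/3 = 1
(φ → χ) ∨ (ψ → φ) = 2/3 ∨ 1 = 1
φ ∨ χ = 1/3 ∨ 0 = 1/3
((φ → χ) ∨ (ψ → φ)) ↔ (φ ∨ χ) = 1 ↔ 1/3 = 1/3
¬ψ = ¬1/3 = 2/3
¬ψ = ¬1/3 = 2/3
φ → ¬ψ = 1/3 → 2/3 = 1
¬ψ → (φ → ¬ψ) = 2/3 → 1 = 1
(((φ → χ) ∨ (ψ → φ)) ↔ (φ ∨ χ)) ∨ (¬ψ → (φ → ¬ψ)) = 1/3 ∨ 1 = 1
¬(χ → ((φ ∨ φ) ∨ φ)) ∨ ((((φ → χ) ∨ (ψ → φ)) ↔ (φ ∨ χ)) ∨ (¬ψ → (φ → ¬ψ))) = 0 ∨ 1 = 1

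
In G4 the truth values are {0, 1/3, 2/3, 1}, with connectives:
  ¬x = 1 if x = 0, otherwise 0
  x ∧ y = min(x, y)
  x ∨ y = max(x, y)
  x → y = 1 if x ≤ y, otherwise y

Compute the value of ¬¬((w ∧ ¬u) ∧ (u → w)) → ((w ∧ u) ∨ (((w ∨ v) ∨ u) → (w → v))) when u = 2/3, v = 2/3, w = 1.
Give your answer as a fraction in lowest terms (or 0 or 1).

1

¬u = ¬2/3 = 0
w ∧ ¬u = 1 ∧ 0 = 0
u → w = 2/3 → 1 = 1
(w ∧ ¬u) ∧ (u → w) = 0 ∧ 1 = 0
¬((w ∧ ¬u) ∧ (u → w)) = ¬0 = 1
¬¬((w ∧ ¬u) ∧ (u → w)) = ¬1 = 0
w ∧ u = 1 ∧ 2/3 = 2/3
w ∨ v = 1 ∨ 2/3 = 1
(w ∨ v) ∨ u = 1 ∨ 2/3 = 1
w → v = 1 → 2/3 = 2/3
((w ∨ v) ∨ u) → (w → v) = 1 → 2/3 = 2/3
(w ∧ u) ∨ (((w ∨ v) ∨ u) → (w → v)) = 2/3 ∨ 2/3 = 2/3
¬¬((w ∧ ¬u) ∧ (u → w)) → ((w ∧ u) ∨ (((w ∨ v) ∨ u) → (w → v))) = 0 → 2/3 = 1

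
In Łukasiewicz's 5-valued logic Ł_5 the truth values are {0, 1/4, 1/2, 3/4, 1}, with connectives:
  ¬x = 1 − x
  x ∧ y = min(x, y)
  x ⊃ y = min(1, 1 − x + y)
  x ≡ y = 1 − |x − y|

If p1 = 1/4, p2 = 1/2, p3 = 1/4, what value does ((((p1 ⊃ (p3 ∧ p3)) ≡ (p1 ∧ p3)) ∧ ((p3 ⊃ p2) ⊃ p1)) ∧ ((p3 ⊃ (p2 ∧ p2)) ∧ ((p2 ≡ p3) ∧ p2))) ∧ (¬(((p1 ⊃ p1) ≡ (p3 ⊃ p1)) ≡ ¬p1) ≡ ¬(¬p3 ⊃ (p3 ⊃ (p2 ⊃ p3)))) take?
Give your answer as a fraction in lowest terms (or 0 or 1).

1/4

p3 ∧ p3 = 1/4 ∧ 1/4 = 1/4
p1 ⊃ (p3 ∧ p3) = 1/4 ⊃ 1/4 = 1
p1 ∧ p3 = 1/4 ∧ 1/4 = 1/4
(p1 ⊃ (p3 ∧ p3)) ≡ (p1 ∧ p3) = 1 ≡ 1/4 = 1/4
p3 ⊃ p2 = 1/4 ⊃ 1/2 = 1
(p3 ⊃ p2) ⊃ p1 = 1 ⊃ 1/4 = 1/4
((p1 ⊃ (p3 ∧ p3)) ≡ (p1 ∧ p3)) ∧ ((p3 ⊃ p2) ⊃ p1) = 1/4 ∧ 1/4 = 1/4
p2 ∧ p2 = 1/2 ∧ 1/2 = 1/2
p3 ⊃ (p2 ∧ p2) = 1/4 ⊃ 1/2 = 1
p2 ≡ p3 = 1/2 ≡ 1/4 = 3/4
(p2 ≡ p3) ∧ p2 = 3/4 ∧ 1/2 = 1/2
(p3 ⊃ (p2 ∧ p2)) ∧ ((p2 ≡ p3) ∧ p2) = 1 ∧ 1/2 = 1/2
(((p1 ⊃ (p3 ∧ p3)) ≡ (p1 ∧ p3)) ∧ ((p3 ⊃ p2) ⊃ p1)) ∧ ((p3 ⊃ (p2 ∧ p2)) ∧ ((p2 ≡ p3) ∧ p2)) = 1/4 ∧ 1/2 = 1/4
p1 ⊃ p1 = 1/4 ⊃ 1/4 = 1
p3 ⊃ p1 = 1/4 ⊃ 1/4 = 1
(p1 ⊃ p1) ≡ (p3 ⊃ p1) = 1 ≡ 1 = 1
¬p1 = ¬1/4 = 3/4
((p1 ⊃ p1) ≡ (p3 ⊃ p1)) ≡ ¬p1 = 1 ≡ 3/4 = 3/4
¬(((p1 ⊃ p1) ≡ (p3 ⊃ p1)) ≡ ¬p1) = ¬3/4 = 1/4
¬p3 = ¬1/4 = 3/4
p2 ⊃ p3 = 1/2 ⊃ 1/4 = 3/4
p3 ⊃ (p2 ⊃ p3) = 1/4 ⊃ 3/4 = 1
¬p3 ⊃ (p3 ⊃ (p2 ⊃ p3)) = 3/4 ⊃ 1 = 1
¬(¬p3 ⊃ (p3 ⊃ (p2 ⊃ p3))) = ¬1 = 0
¬(((p1 ⊃ p1) ≡ (p3 ⊃ p1)) ≡ ¬p1) ≡ ¬(¬p3 ⊃ (p3 ⊃ (p2 ⊃ p3))) = 1/4 ≡ 0 = 3/4
((((p1 ⊃ (p3 ∧ p3)) ≡ (p1 ∧ p3)) ∧ ((p3 ⊃ p2) ⊃ p1)) ∧ ((p3 ⊃ (p2 ∧ p2)) ∧ ((p2 ≡ p3) ∧ p2))) ∧ (¬(((p1 ⊃ p1) ≡ (p3 ⊃ p1)) ≡ ¬p1) ≡ ¬(¬p3 ⊃ (p3 ⊃ (p2 ⊃ p3)))) = 1/4 ∧ 3/4 = 1/4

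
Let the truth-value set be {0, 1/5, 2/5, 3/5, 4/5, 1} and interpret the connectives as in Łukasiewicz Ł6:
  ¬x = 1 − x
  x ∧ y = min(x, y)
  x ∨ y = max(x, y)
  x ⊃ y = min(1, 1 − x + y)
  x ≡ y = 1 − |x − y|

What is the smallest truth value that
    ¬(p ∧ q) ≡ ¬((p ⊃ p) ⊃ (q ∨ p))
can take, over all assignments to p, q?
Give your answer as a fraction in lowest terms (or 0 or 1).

0

Take p = 0, q = 1:
p ∧ q = 0 ∧ 1 = 0
¬(p ∧ q) = ¬0 = 1
p ⊃ p = 0 ⊃ 0 = 1
q ∨ p = 1 ∨ 0 = 1
(p ⊃ p) ⊃ (q ∨ p) = 1 ⊃ 1 = 1
¬((p ⊃ p) ⊃ (q ∨ p)) = ¬1 = 0
¬(p ∧ q) ≡ ¬((p ⊃ p) ⊃ (q ∨ p)) = 1 ≡ 0 = 0
No assignment yields a value below 0, so this is the minimum.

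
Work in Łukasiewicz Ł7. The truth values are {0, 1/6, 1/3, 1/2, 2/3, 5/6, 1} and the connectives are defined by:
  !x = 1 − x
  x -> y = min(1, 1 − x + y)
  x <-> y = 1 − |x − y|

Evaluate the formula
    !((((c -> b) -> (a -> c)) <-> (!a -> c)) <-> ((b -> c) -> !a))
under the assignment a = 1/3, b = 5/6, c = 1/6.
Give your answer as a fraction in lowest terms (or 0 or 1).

1/3

c -> b = 1/6 -> 5/6 = 1
a -> c = 1/3 -> 1/6 = 5/6
(c -> b) -> (a -> c) = 1 -> 5/6 = 5/6
!a = !1/3 = 2/3
!a -> c = 2/3 -> 1/6 = 1/2
((c -> b) -> (a -> c)) <-> (!a -> c) = 5/6 <-> 1/2 = 2/3
b -> c = 5/6 -> 1/6 = 1/3
!a = !1/3 = 2/3
(b -> c) -> !a = 1/3 -> 2/3 = 1
(((c -> b) -> (a -> c)) <-> (!a -> c)) <-> ((b -> c) -> !a) = 2/3 <-> 1 = 2/3
!((((c -> b) -> (a -> c)) <-> (!a -> c)) <-> ((b -> c) -> !a)) = !2/3 = 1/3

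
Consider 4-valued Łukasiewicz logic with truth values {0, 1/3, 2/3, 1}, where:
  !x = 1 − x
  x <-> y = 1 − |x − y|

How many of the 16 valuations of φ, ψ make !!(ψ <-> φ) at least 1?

4

φ = 0, ψ = 0 ↦ 1  ≥
φ = 0, ψ = 1/3 ↦ 2/3  <
φ = 0, ψ = 2/3 ↦ 1/3  <
φ = 0, ψ = 1 ↦ 0  <
φ = 1/3, ψ = 0 ↦ 2/3  <
φ = 1/3, ψ = 1/3 ↦ 1  ≥
φ = 1/3, ψ = 2/3 ↦ 2/3  <
φ = 1/3, ψ = 1 ↦ 1/3  <
φ = 2/3, ψ = 0 ↦ 1/3  <
φ = 2/3, ψ = 1/3 ↦ 2/3  <
φ = 2/3, ψ = 2/3 ↦ 1  ≥
φ = 2/3, ψ = 1 ↦ 2/3  <
φ = 1, ψ = 0 ↦ 0  <
φ = 1, ψ = 1/3 ↦ 1/3  <
φ = 1, ψ = 2/3 ↦ 2/3  <
φ = 1, ψ = 1 ↦ 1  ≥
So 4 of the 16 assignments meet the threshold.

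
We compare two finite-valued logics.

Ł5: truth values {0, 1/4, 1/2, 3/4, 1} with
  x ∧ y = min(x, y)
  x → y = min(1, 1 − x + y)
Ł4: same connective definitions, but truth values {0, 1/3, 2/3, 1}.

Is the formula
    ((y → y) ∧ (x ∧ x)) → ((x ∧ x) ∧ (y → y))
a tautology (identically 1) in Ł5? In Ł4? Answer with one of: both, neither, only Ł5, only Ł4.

both

In Ł5: every assignment gives 1 — tautology.
In Ł4: every assignment gives 1 — tautology.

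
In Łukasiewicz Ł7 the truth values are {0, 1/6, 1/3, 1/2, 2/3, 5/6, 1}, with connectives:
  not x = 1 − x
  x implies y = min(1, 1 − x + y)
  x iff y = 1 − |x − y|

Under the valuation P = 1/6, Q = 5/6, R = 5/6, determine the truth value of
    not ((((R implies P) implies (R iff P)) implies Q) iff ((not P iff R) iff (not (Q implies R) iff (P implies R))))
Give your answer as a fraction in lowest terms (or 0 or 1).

R implies P = 5/6 implies 1/6 = 1/3
R iff P = 5/6 iff 1/6 = 1/3
(R implies P) implies (R iff P) = 1/3 implies 1/3 = 1
((R implies P) implies (R iff P)) implies Q = 1 implies 5/6 = 5/6
not P = not 1/6 = 5/6
not P iff R = 5/6 iff 5/6 = 1
Q implies R = 5/6 implies 5/6 = 1
not (Q implies R) = not 1 = 0
P implies R = 1/6 implies 5/6 = 1
not (Q implies R) iff (P implies R) = 0 iff 1 = 0
(not P iff R) iff (not (Q implies R) iff (P implies R)) = 1 iff 0 = 0
(((R implies P) implies (R iff P)) implies Q) iff ((not P iff R) iff (not (Q implies R) iff (P implies R))) = 5/6 iff 0 = 1/6
not ((((R implies P) implies (R iff P)) implies Q) iff ((not P iff R) iff (not (Q implies R) iff (P implies R)))) = not 1/6 = 5/6

5/6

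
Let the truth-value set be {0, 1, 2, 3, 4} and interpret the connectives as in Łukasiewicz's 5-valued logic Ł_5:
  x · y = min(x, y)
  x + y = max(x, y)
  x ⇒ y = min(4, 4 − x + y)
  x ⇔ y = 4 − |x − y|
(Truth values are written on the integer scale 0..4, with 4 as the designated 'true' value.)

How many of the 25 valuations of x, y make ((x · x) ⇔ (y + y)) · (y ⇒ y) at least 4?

value 4: 5 assignments (counts)
value 3: 8 assignments
value 2: 6 assignments
value 1: 4 assignments
value 0: 2 assignments
So 5 of the 25 assignments meet the threshold.

5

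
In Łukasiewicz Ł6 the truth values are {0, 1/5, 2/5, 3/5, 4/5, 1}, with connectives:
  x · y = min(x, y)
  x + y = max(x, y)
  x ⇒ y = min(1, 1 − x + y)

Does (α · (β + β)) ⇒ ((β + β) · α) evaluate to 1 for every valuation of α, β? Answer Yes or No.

Yes

At α = 4/5, β = 1, for instance:
β + β = 1 + 1 = 1
α · (β + β) = 4/5 · 1 = 4/5
(β + β) · α = 1 · 4/5 = 4/5
(α · (β + β)) ⇒ ((β + β) · α) = 4/5 ⇒ 4/5 = 1
and checking the remaining 35 assignments likewise gives ≥ 1 in every case.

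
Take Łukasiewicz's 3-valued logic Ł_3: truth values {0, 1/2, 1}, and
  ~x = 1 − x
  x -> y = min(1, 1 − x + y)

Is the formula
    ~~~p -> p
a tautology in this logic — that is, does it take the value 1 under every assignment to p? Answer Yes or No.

Counterexample: take p = 0.
~p = ~0 = 1
~~p = ~1 = 0
~~~p = ~0 = 1
~~~p -> p = 1 -> 0 = 0
This gives 0 ≠ 1.

No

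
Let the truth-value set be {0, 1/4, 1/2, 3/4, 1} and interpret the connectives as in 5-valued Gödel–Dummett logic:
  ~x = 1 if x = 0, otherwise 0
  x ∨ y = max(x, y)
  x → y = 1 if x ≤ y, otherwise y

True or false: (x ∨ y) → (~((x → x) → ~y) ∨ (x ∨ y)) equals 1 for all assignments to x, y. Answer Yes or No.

Yes

At x = 3/4, y = 1, for instance:
x ∨ y = 3/4 ∨ 1 = 1
x → x = 3/4 → 3/4 = 1
~y = ~1 = 0
(x → x) → ~y = 1 → 0 = 0
~((x → x) → ~y) = ~0 = 1
~((x → x) → ~y) ∨ (x ∨ y) = 1 ∨ 1 = 1
(x ∨ y) → (~((x → x) → ~y) ∨ (x ∨ y)) = 1 → 1 = 1
and checking the remaining 24 assignments likewise gives ≥ 1 in every case.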